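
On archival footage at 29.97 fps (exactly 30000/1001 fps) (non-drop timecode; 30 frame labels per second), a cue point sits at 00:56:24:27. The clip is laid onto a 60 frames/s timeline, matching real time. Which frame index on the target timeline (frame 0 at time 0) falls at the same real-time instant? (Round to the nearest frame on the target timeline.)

Source frame index: (0×3600 + 56×60 + 24) × 30 + 27 = 101547.
Real time: 101547 / (30000/1001) = 33882849/10000 s.
Target frame: (33882849/10000) × (60) = 101648547/500 ≈ 203297.094 → 203297.

frame 203297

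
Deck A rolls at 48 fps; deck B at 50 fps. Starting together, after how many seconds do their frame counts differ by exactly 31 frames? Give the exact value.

15.5 seconds

The gap grows by |50 − 48| = 2 frames per second.
Time for a 31-frame gap: 31 ÷ (2) = 15.5 s.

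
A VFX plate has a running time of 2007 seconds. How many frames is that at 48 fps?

Frames = 2007 × 48 = 96336.

96336 frames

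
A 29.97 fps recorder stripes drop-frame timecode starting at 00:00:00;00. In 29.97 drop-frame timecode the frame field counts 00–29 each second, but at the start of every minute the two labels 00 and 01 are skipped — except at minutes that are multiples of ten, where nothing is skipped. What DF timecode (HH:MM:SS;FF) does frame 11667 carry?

00:06:29;09

Ten DF minutes hold 17982 frames, so frame 11667 lies in block 0 (frames 0–17981) with 11667 frames into that block.
The block's first minute is 1800 frames and the rest 1798 each; 11667 frames reaches minute 6, so 0 × 18 + 6 × 2 = 12 labels have been skipped so far.
Adding those back, label number 11667 + 12 = 11679 at 30 labels/s is 389 s + 9 f = 0 h 6 min 29 s frame 9, i.e. 00:06:29;09.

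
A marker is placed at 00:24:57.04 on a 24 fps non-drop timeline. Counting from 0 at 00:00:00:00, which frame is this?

35932

Total seconds to the label: (0 × 3600 + 24 × 60 + 57) = 1497.
Frame index = 1497 × 24 + 4 = 35932.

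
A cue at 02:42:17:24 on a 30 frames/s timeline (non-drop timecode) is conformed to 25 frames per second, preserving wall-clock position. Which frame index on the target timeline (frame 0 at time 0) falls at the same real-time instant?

Source frame index: (2×3600 + 42×60 + 17) × 30 + 24 = 292134.
Real time: 292134 / (30) = 48689/5 s.
Target frame: (48689/5) × (25) = 243445.

frame 243445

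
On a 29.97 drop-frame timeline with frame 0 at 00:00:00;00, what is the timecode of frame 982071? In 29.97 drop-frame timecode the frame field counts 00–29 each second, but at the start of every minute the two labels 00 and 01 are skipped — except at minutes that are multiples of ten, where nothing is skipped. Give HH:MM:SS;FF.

09:06:08;15

Each 10-minute DF block holds 10 × 60 × 30 − 9 × 2 = 17982 frames. 982071 ÷ 17982 → 54 full blocks, remainder 11043.
Within the partial block the first minute is 1800 frames and each further minute 1798, so 6 further minute boundaries passed. Total skipped labels = 18 × 54 + 2 × 6 = 984.
Non-drop label index = 982071 + 984 = 983055; at 30 labels/s that is 09:06:08:15, i.e. DF 09:06:08;15.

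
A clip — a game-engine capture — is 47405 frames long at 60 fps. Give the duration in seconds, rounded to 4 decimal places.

790.0833 seconds

Running time = 47405 × 1/60 = 9481/12 s ≈ 790.0833 s.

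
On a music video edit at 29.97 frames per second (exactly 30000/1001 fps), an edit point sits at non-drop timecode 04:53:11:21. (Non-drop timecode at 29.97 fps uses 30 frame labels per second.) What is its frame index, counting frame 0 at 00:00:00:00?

Total seconds to the label: (4 × 3600 + 53 × 60 + 11) = 17591.
Frame index = 17591 × 30 + 21 = 527751.

527751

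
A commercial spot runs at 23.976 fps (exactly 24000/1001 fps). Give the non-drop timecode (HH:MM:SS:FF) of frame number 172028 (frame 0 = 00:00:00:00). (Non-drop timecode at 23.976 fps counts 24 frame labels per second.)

01:59:27:20

172028 ÷ 24 = 7167 full seconds, remainder 20 frames.
7167 s = 1 h 59 min 27 s.
Timecode: 01:59:27:20.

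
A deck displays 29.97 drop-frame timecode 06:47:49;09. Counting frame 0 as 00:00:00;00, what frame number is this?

733345

As if non-drop at 30 labels/s: (6 × 3600 + 47 × 60 + 49) × 30 + 9 = 734079.
Minute boundaries passed: 407; those not divisible by 10: 407 − 40 = 367; dropped labels = 2 × 367 = 734.
Actual frame index = 734079 − 734 = 733345.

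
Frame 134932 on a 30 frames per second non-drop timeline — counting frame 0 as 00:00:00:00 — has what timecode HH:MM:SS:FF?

134932 ÷ 30 = 4497 full seconds, remainder 22 frames.
4497 s = 1 h 14 min 57 s.
Timecode: 01:14:57:22.

01:14:57:22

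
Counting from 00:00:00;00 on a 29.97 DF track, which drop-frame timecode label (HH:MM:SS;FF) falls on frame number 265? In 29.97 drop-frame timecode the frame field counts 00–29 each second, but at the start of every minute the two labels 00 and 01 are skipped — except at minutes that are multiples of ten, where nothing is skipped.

Ten DF minutes hold 17982 frames, so frame 265 lies in block 0 (frames 0–17981) with 265 frames into that block.
The block's first minute is 1800 frames and the rest 1798 each; 265 frames reaches minute 0, so 0 × 18 + 0 × 2 = 0 labels have been skipped so far.
Adding those back, label number 265 + 0 = 265 at 30 labels/s is 8 s + 25 f = 0 h 0 min 8 s frame 25, i.e. 00:00:08;25.

00:00:08;25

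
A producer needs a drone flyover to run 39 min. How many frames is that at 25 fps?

39 min = 2340 s.
Frames = 2340 × 25 = 58500.

58500 frames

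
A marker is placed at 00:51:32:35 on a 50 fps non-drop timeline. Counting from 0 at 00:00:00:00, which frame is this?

154635

Total seconds to the label: (0 × 3600 + 51 × 60 + 32) = 3092.
Frame index = 3092 × 50 + 35 = 154635.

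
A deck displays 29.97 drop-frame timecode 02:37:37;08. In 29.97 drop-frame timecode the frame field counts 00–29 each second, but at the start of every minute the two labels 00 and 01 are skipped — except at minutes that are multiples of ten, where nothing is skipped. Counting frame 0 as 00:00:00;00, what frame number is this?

Complete 10-minute blocks: 15, each 17982 frames → 269730.
Remaining 7 whole minutes in the current block: 1800 + 6 × 1798 = 12588 frames.
Within the current minute: 37 × 30 + 8 − 2 = 1116 (labels ;00/;01 skipped at this minute). Total = 269730 + 12588 + 1116 = 283434.

283434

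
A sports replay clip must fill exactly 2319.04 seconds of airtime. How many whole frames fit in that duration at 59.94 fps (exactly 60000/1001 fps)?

139003 frames

Frames = 2319.04 × 60000/1001 = 139142400/1001 ≈ 139003.3966.
Complete frames: 139003.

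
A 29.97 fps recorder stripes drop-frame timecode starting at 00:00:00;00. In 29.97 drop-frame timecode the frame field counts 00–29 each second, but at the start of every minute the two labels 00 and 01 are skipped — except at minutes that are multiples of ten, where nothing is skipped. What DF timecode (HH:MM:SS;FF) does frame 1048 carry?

Ten DF minutes hold 17982 frames, so frame 1048 lies in block 0 (frames 0–17981) with 1048 frames into that block.
The block's first minute is 1800 frames and the rest 1798 each; 1048 frames reaches minute 0, so 0 × 18 + 0 × 2 = 0 labels have been skipped so far.
Adding those back, label number 1048 + 0 = 1048 at 30 labels/s is 34 s + 28 f = 0 h 0 min 34 s frame 28, i.e. 00:00:34;28.

00:00:34;28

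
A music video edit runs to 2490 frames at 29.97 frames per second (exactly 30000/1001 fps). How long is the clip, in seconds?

Running time = 2490 / (30000/1001) = 83.083 s.

83.083 seconds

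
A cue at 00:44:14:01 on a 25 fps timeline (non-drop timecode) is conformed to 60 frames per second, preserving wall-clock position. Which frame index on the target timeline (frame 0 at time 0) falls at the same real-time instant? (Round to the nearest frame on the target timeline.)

Source frame index: (0×3600 + 44×60 + 14) × 25 + 1 = 66351.
Real time: 66351 / (25) = 66351/25 s.
Target frame: (66351/25) × (60) = 796212/5 ≈ 159242.400 → 159242.

frame 159242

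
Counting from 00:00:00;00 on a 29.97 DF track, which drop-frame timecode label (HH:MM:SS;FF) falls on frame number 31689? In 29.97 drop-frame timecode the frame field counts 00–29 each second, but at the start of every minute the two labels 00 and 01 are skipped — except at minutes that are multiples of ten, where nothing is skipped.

00:17:37;11

Each 10-minute DF block holds 10 × 60 × 30 − 9 × 2 = 17982 frames. 31689 ÷ 17982 → 1 full block, remainder 13707.
Within the partial block the first minute is 1800 frames and each further minute 1798, so 7 further minute boundaries passed. Total skipped labels = 18 × 1 + 2 × 7 = 32.
Non-drop label index = 31689 + 32 = 31721; at 30 labels/s that is 00:17:37:11, i.e. DF 00:17:37;11.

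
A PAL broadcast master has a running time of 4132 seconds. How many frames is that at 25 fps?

103300 frames

Frames = 4132 × 25 = 103300.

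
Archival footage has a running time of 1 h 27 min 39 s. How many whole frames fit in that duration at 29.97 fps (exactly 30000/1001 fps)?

157612 frames

1 h 27 min 39 s = 5259 s.
Frames = 5259 × 30000/1001 = 157770000/1001 ≈ 157612.3876.
Complete frames: 157612.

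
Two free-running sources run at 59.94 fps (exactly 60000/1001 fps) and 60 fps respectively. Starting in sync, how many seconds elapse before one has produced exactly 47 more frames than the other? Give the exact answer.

47047/60 seconds

The gap grows by |60 − 60000/1001| = 60/1001 frames per second.
Time for a 47-frame gap: 47 ÷ (60/1001) = 47047/60 s.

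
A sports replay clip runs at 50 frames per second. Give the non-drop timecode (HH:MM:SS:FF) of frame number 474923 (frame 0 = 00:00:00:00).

474923 ÷ 50 = 9498 full seconds, remainder 23 frames.
9498 s = 2 h 38 min 18 s.
Timecode: 02:38:18:23.

02:38:18:23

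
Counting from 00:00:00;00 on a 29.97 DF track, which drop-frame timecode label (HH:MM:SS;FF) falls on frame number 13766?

00:07:39;10

Ten DF minutes hold 17982 frames, so frame 13766 lies in block 0 (frames 0–17981) with 13766 frames into that block.
The block's first minute is 1800 frames and the rest 1798 each; 13766 frames reaches minute 7, so 0 × 18 + 7 × 2 = 14 labels have been skipped so far.
Adding those back, label number 13766 + 14 = 13780 at 30 labels/s is 459 s + 10 f = 0 h 7 min 39 s frame 10, i.e. 00:07:39;10.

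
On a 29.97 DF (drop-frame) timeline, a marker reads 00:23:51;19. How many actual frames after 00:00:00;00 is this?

As if non-drop at 30 labels/s: (0 × 3600 + 23 × 60 + 51) × 30 + 19 = 42949.
Minute boundaries passed: 23; those not divisible by 10: 23 − 2 = 21; dropped labels = 2 × 21 = 42.
Actual frame index = 42949 − 42 = 42907.

42907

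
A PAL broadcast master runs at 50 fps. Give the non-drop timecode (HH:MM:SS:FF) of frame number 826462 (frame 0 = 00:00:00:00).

826462 ÷ 50 = 16529 full seconds, remainder 12 frames.
16529 s = 4 h 35 min 29 s.
Timecode: 04:35:29:12.

04:35:29:12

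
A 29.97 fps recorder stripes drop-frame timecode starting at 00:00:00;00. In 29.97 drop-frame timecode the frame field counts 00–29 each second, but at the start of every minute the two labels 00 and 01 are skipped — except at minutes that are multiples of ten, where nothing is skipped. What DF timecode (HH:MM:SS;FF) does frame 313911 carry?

Each 10-minute DF block holds 10 × 60 × 30 − 9 × 2 = 17982 frames. 313911 ÷ 17982 → 17 full blocks, remainder 8217.
Within the partial block the first minute is 1800 frames and each further minute 1798, so 4 further minute boundaries passed. Total skipped labels = 18 × 17 + 2 × 4 = 314.
Non-drop label index = 313911 + 314 = 314225; at 30 labels/s that is 02:54:34:05, i.e. DF 02:54:34;05.

02:54:34;05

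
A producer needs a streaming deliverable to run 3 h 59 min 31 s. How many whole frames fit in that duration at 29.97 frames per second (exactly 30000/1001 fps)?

3 h 59 min 31 s = 14371 s.
Frames = 14371 × 30000/1001 = 61590000/143 ≈ 430699.3007.
Complete frames: 430699.

430699 frames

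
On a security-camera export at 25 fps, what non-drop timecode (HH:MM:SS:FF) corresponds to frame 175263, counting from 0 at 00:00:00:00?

01:56:50:13

175263 ÷ 25 = 7010 full seconds, remainder 13 frames.
7010 s = 1 h 56 min 50 s.
Timecode: 01:56:50:13.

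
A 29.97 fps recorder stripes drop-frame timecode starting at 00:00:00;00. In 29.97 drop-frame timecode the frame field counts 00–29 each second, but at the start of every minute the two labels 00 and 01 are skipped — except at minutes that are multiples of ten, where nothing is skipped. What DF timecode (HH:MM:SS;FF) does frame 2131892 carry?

19:45:34;06

Ten DF minutes hold 17982 frames, so frame 2131892 lies in block 118 (frames 2121876–2139857) with 10016 frames into that block.
The block's first minute is 1800 frames and the rest 1798 each; 10016 frames reaches minute 5, so 118 × 18 + 5 × 2 = 2134 labels have been skipped so far.
Adding those back, label number 2131892 + 2134 = 2134026 at 30 labels/s is 71134 s + 6 f = 19 h 45 min 34 s frame 6, i.e. 19:45:34;06.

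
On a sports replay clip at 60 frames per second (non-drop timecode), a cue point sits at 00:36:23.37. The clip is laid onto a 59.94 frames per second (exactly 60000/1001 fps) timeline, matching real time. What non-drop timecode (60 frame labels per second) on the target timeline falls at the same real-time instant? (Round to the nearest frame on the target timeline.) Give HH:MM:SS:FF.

Source frame index: (0×3600 + 36×60 + 23) × 60 + 37 = 131017.
Real time: 131017 / (60) = 131017/60 s.
Target frame: (131017/60) × (60000/1001) = 131017000/1001 ≈ 130886.114 → 130886.
At 60 labels/s: frame 130886 → 00:36:21:26.

00:36:21:26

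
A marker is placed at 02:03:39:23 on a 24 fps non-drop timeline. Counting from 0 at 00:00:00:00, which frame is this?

Total seconds to the label: (2 × 3600 + 3 × 60 + 39) = 7419.
Frame index = 7419 × 24 + 23 = 178079.

178079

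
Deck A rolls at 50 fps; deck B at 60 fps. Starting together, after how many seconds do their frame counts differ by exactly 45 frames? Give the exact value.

4.5 seconds

The gap grows by |60 − 50| = 10 frames per second.
Time for a 45-frame gap: 45 ÷ (10) = 4.5 s.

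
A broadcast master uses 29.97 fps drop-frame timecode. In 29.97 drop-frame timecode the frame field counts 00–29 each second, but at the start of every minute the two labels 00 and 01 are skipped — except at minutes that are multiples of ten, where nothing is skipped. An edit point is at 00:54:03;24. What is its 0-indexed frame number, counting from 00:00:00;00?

97216

Complete 10-minute blocks: 5, each 17982 frames → 89910.
Remaining 4 whole minutes in the current block: 1800 + 3 × 1798 = 7194 frames.
Within the current minute: 3 × 30 + 24 − 2 = 112 (labels ;00/;01 skipped at this minute). Total = 89910 + 7194 + 112 = 97216.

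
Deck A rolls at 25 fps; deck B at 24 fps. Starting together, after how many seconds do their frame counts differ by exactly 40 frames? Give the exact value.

The gap grows by |24 − 25| = 1 frame per second.
Time for a 40-frame gap: 40 ÷ (1) = 40 s.

40 seconds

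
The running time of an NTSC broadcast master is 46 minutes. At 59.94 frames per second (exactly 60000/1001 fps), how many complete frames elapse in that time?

165434 frames

46 min = 2760 s.
Frames = 2760 × 60000/1001 = 165600000/1001 ≈ 165434.5654.
Complete frames: 165434.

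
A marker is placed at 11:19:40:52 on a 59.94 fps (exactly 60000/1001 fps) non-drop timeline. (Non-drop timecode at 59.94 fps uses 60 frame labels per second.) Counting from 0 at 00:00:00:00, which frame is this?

Total seconds to the label: (11 × 3600 + 19 × 60 + 40) = 40780.
Frame index = 40780 × 60 + 52 = 2446852.

frame 2446852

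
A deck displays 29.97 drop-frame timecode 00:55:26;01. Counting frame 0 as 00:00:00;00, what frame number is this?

99681

Complete 10-minute blocks: 5, each 17982 frames → 89910.
Remaining 5 whole minutes in the current block: 1800 + 4 × 1798 = 8992 frames.
Within the current minute: 26 × 30 + 1 − 2 = 779 (labels ;00/;01 skipped at this minute). Total = 89910 + 8992 + 779 = 99681.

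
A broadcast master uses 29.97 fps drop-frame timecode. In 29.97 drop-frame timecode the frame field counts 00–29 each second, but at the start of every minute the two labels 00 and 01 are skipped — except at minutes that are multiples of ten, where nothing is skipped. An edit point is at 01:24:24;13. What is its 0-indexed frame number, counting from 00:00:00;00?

151781

Complete 10-minute blocks: 8, each 17982 frames → 143856.
Remaining 4 whole minutes in the current block: 1800 + 3 × 1798 = 7194 frames.
Within the current minute: 24 × 30 + 13 − 2 = 731 (labels ;00/;01 skipped at this minute). Total = 143856 + 7194 + 731 = 151781.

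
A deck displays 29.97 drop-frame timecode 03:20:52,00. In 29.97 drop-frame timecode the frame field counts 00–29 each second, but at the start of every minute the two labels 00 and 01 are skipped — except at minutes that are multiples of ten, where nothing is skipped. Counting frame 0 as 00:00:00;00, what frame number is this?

361200

Complete 10-minute blocks: 20, each 17982 frames → 359640.
Remaining 0 whole minutes in the current block: 0 frames.
Within the current minute: 52 × 30 + 0 = 1560. Total = 359640 + 0 + 1560 = 361200.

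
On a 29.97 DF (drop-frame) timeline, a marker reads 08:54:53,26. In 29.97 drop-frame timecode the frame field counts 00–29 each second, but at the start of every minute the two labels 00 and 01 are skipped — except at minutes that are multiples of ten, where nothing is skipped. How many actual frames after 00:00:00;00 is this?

961854

Complete 10-minute blocks: 53, each 17982 frames → 953046.
Remaining 4 whole minutes in the current block: 1800 + 3 × 1798 = 7194 frames.
Within the current minute: 53 × 30 + 26 − 2 = 1614 (labels ;00/;01 skipped at this minute). Total = 953046 + 7194 + 1614 = 961854.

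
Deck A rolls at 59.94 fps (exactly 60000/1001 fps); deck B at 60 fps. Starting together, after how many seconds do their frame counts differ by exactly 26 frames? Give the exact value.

The gap grows by |60 − 60000/1001| = 60/1001 frames per second.
Time for a 26-frame gap: 26 ÷ (60/1001) = 13013/30 s.

13013/30 seconds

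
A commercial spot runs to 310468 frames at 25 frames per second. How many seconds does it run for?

Running time = 310468 / (25) = 12418.72 s.

12418.72 seconds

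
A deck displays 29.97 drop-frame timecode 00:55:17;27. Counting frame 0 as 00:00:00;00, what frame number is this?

99437

Complete 10-minute blocks: 5, each 17982 frames → 89910.
Remaining 5 whole minutes in the current block: 1800 + 4 × 1798 = 8992 frames.
Within the current minute: 17 × 30 + 27 − 2 = 535 (labels ;00/;01 skipped at this minute). Total = 89910 + 8992 + 535 = 99437.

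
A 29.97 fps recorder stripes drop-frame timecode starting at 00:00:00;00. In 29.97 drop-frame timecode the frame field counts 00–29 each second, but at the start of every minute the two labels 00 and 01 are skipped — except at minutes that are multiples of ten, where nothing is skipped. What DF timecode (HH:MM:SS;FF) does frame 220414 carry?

02:02:34;14

Ten DF minutes hold 17982 frames, so frame 220414 lies in block 12 (frames 215784–233765) with 4630 frames into that block.
The block's first minute is 1800 frames and the rest 1798 each; 4630 frames reaches minute 2, so 12 × 18 + 2 × 2 = 220 labels have been skipped so far.
Adding those back, label number 220414 + 220 = 220634 at 30 labels/s is 7354 s + 14 f = 2 h 2 min 34 s frame 14, i.e. 02:02:34;14.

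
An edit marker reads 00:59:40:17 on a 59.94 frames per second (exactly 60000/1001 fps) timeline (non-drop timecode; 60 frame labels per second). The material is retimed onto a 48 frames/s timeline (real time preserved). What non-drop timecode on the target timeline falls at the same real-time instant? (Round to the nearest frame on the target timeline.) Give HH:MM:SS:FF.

00:59:43:41

Source frame index: (0×3600 + 59×60 + 40) × 60 + 17 = 214817.
Real time: 214817 / (60000/1001) = 215031817/60000 s.
Target frame: (215031817/60000) × (48) = 215031817/1250 ≈ 172025.454 → 172025.
At 48 labels/s: frame 172025 → 00:59:43:41.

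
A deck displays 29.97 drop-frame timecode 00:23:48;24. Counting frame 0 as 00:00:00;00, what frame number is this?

42822

As if non-drop at 30 labels/s: (0 × 3600 + 23 × 60 + 48) × 30 + 24 = 42864.
Minute boundaries passed: 23; those not divisible by 10: 23 − 2 = 21; dropped labels = 2 × 21 = 42.
Actual frame index = 42864 − 42 = 42822.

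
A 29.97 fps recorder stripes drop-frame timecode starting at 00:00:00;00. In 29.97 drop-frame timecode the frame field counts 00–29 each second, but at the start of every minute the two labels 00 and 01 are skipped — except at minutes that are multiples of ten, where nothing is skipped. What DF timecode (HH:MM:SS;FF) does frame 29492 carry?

Ten DF minutes hold 17982 frames, so frame 29492 lies in block 1 (frames 17982–35963) with 11510 frames into that block.
The block's first minute is 1800 frames and the rest 1798 each; 11510 frames reaches minute 6, so 1 × 18 + 6 × 2 = 30 labels have been skipped so far.
Adding those back, label number 29492 + 30 = 29522 at 30 labels/s is 984 s + 2 f = 0 h 16 min 24 s frame 2, i.e. 00:16:24;02.

00:16:24;02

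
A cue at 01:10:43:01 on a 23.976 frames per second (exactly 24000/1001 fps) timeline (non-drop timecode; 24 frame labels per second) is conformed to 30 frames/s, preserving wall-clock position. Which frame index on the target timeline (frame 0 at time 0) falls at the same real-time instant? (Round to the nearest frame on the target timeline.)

Source frame index: (1×3600 + 10×60 + 43) × 24 + 1 = 101833.
Real time: 101833 / (24000/1001) = 101934833/24000 s.
Target frame: (101934833/24000) × (30) = 101934833/800 ≈ 127418.541 → 127419.

frame 127419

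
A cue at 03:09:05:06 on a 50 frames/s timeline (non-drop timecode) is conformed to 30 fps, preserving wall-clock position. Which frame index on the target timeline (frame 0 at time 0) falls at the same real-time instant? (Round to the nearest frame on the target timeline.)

Source frame index: (3×3600 + 9×60 + 5) × 50 + 6 = 567256.
Real time: 567256 / (50) = 283628/25 s.
Target frame: (283628/25) × (30) = 1701768/5 ≈ 340353.600 → 340354.

frame 340354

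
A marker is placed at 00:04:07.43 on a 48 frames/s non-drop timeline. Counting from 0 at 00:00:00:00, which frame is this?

11899

Total seconds to the label: (0 × 3600 + 4 × 60 + 7) = 247.
Frame index = 247 × 48 + 43 = 11899.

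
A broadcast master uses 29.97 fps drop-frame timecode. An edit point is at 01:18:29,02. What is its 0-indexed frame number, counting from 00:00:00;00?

Complete 10-minute blocks: 7, each 17982 frames → 125874.
Remaining 8 whole minutes in the current block: 1800 + 7 × 1798 = 14386 frames.
Within the current minute: 29 × 30 + 2 − 2 = 870 (labels ;00/;01 skipped at this minute). Total = 125874 + 14386 + 870 = 141130.

141130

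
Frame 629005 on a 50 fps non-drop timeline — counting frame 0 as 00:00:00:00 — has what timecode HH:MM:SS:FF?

03:29:40:05

629005 ÷ 50 = 12580 full seconds, remainder 5 frames.
12580 s = 3 h 29 min 40 s.
Timecode: 03:29:40:05.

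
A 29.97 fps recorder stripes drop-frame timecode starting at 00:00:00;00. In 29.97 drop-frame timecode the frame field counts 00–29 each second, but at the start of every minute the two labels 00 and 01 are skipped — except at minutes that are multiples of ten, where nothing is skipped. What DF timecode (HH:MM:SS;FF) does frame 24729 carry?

00:13:45;03

Ten DF minutes hold 17982 frames, so frame 24729 lies in block 1 (frames 17982–35963) with 6747 frames into that block.
The block's first minute is 1800 frames and the rest 1798 each; 6747 frames reaches minute 3, so 1 × 18 + 3 × 2 = 24 labels have been skipped so far.
Adding those back, label number 24729 + 24 = 24753 at 30 labels/s is 825 s + 3 f = 0 h 13 min 45 s frame 3, i.e. 00:13:45;03.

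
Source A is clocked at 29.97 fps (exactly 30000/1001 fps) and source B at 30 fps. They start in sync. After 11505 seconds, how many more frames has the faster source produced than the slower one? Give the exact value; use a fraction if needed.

A emits 30000/1001 × 11505 = 26550000/77 frames; B emits 30 × 11505 = 345150.
Difference = 26550/77 frames (≈ 344.8052); B is ahead of A.

26550/77 frames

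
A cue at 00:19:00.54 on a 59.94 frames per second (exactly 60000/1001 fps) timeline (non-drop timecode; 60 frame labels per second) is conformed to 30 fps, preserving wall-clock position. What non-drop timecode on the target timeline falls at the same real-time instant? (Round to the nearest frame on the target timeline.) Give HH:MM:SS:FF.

00:19:02:01

Source frame index: (0×3600 + 19×60 + 0) × 60 + 54 = 68454.
Real time: 68454 / (60000/1001) = 11420409/10000 s.
Target frame: (11420409/10000) × (30) = 34261227/1000 ≈ 34261.227 → 34261.
At 30 labels/s: frame 34261 → 00:19:02:01.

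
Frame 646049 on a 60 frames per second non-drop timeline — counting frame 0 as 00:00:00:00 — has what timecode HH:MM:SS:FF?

02:59:27:29

646049 ÷ 60 = 10767 full seconds, remainder 29 frames.
10767 s = 2 h 59 min 27 s.
Timecode: 02:59:27:29.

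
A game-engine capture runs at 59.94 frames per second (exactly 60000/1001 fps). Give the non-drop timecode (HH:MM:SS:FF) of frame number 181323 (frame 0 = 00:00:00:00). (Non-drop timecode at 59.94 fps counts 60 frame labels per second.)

00:50:22:03

181323 ÷ 60 = 3022 full seconds, remainder 3 frames.
3022 s = 0 h 50 min 22 s.
Timecode: 00:50:22:03.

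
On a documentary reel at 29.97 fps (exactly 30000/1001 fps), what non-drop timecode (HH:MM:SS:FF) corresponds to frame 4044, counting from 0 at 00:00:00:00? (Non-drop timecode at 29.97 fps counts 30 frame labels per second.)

4044 ÷ 30 = 134 full seconds, remainder 24 frames.
134 s = 0 h 2 min 14 s.
Timecode: 00:02:14:24.

00:02:14:24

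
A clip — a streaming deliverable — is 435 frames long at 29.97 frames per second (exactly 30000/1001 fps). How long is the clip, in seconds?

14.5145 seconds

Running time = 435 / (30000/1001) = 14.5145 s.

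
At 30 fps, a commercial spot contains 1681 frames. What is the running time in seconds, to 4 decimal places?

56.0333 seconds

Running time = 1681 × 1/30 = 1681/30 s ≈ 56.0333 s.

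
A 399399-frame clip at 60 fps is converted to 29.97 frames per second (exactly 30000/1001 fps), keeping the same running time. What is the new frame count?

Target frames = source frames × (target rate / source rate) = 399399 × (30000/1001)/(60) = 399399 × 500/1001 = 199500.

199500 frames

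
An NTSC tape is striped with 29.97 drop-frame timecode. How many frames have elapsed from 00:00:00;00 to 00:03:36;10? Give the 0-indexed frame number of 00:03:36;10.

6484

Complete 10-minute blocks: 0, each 17982 frames → 0.
Remaining 3 whole minutes in the current block: 1800 + 2 × 1798 = 5396 frames.
Within the current minute: 36 × 30 + 10 − 2 = 1088 (labels ;00/;01 skipped at this minute). Total = 0 + 5396 + 1088 = 6484.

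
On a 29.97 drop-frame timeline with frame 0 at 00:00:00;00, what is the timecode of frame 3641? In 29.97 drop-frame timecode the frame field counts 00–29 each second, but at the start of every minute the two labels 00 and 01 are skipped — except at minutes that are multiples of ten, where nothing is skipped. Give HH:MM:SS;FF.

Ten DF minutes hold 17982 frames, so frame 3641 lies in block 0 (frames 0–17981) with 3641 frames into that block.
The block's first minute is 1800 frames and the rest 1798 each; 3641 frames reaches minute 2, so 0 × 18 + 2 × 2 = 4 labels have been skipped so far.
Adding those back, label number 3641 + 4 = 3645 at 30 labels/s is 121 s + 15 f = 0 h 2 min 1 s frame 15, i.e. 00:02:01;15.

00:02:01;15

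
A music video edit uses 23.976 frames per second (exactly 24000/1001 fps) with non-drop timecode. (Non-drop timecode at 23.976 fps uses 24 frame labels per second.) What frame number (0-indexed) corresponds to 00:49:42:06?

71574

Total seconds to the label: (0 × 3600 + 49 × 60 + 42) = 2982.
Frame index = 2982 × 24 + 6 = 71574.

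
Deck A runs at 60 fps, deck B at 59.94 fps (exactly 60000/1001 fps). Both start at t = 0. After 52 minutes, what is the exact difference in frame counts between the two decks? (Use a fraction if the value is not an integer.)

52 min = 3120 s.
A emits 60 × 3120 = 187200 frames; B emits 60000/1001 × 3120 = 14400000/77.
Difference = 14400/77 frames (≈ 187.0130); B is behind A.

14400/77 frames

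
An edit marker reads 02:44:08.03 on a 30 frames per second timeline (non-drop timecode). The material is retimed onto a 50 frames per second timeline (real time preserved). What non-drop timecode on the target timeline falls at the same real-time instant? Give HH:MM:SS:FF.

02:44:08:05

Source frame index: (2×3600 + 44×60 + 8) × 30 + 3 = 295443.
Real time: 295443 / (30) = 98481/10 s.
Target frame: (98481/10) × (50) = 492405.
At 50 labels/s: frame 492405 → 02:44:08:05.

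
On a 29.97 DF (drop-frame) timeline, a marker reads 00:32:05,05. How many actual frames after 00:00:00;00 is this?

57697

As if non-drop at 30 labels/s: (0 × 3600 + 32 × 60 + 5) × 30 + 5 = 57755.
Minute boundaries passed: 32; those not divisible by 10: 32 − 3 = 29; dropped labels = 2 × 29 = 58.
Actual frame index = 57755 − 58 = 57697.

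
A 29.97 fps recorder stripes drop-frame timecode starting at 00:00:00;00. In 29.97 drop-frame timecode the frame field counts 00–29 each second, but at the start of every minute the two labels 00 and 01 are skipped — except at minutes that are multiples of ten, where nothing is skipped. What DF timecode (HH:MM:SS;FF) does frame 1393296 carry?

12:54:49;20

Each 10-minute DF block holds 10 × 60 × 30 − 9 × 2 = 17982 frames. 1393296 ÷ 17982 → 77 full blocks, remainder 8682.
Within the partial block the first minute is 1800 frames and each further minute 1798, so 4 further minute boundaries passed. Total skipped labels = 18 × 77 + 2 × 4 = 1394.
Non-drop label index = 1393296 + 1394 = 1394690; at 30 labels/s that is 12:54:49:20, i.e. DF 12:54:49;20.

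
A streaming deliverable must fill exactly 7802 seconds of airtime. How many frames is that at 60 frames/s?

Frames = 7802 × 60 = 468120.

468120 frames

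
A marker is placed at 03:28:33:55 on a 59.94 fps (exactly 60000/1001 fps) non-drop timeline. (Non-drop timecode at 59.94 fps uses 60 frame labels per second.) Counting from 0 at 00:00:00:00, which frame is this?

Total seconds to the label: (3 × 3600 + 28 × 60 + 33) = 12513.
Frame index = 12513 × 60 + 55 = 750835.

frame 750835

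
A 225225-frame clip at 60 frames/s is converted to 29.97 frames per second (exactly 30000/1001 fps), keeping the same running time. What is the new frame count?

112500 frames

Target frames = source frames × (target rate / source rate) = 225225 × (30000/1001)/(60) = 225225 × 500/1001 = 112500.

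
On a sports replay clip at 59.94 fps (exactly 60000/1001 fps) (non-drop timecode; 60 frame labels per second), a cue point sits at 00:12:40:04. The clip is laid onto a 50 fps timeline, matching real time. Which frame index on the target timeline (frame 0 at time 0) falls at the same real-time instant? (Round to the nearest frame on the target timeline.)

frame 38041

Source frame index: (0×3600 + 12×60 + 40) × 60 + 4 = 45604.
Real time: 45604 / (60000/1001) = 11412401/15000 s.
Target frame: (11412401/15000) × (50) = 11412401/300 ≈ 38041.337 → 38041.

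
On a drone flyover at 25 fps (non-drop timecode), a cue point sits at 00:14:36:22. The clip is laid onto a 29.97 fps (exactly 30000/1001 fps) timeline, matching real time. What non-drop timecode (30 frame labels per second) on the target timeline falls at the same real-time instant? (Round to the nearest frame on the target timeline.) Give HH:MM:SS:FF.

00:14:36:00

Source frame index: (0×3600 + 14×60 + 36) × 25 + 22 = 21922.
Real time: 21922 / (25) = 21922/25 s.
Target frame: (21922/25) × (30000/1001) = 26306400/1001 ≈ 26280.120 → 26280.
At 30 labels/s: frame 26280 → 00:14:36:00.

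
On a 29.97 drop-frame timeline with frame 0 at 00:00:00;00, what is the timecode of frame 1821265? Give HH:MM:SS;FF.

Ten DF minutes hold 17982 frames, so frame 1821265 lies in block 101 (frames 1816182–1834163) with 5083 frames into that block.
The block's first minute is 1800 frames and the rest 1798 each; 5083 frames reaches minute 2, so 101 × 18 + 2 × 2 = 1822 labels have been skipped so far.
Adding those back, label number 1821265 + 1822 = 1823087 at 30 labels/s is 60769 s + 17 f = 16 h 52 min 49 s frame 17, i.e. 16:52:49;17.

16:52:49;17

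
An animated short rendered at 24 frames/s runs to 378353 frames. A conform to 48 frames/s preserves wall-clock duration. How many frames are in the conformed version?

Target frames = source frames × (target rate / source rate) = 378353 × (48)/(24) = 378353 × 2 = 756706.

756706 frames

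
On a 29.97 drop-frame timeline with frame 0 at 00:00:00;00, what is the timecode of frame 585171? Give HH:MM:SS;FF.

05:25:25;07

Each 10-minute DF block holds 10 × 60 × 30 − 9 × 2 = 17982 frames. 585171 ÷ 17982 → 32 full blocks, remainder 9747.
Within the partial block the first minute is 1800 frames and each further minute 1798, so 5 further minute boundaries passed. Total skipped labels = 18 × 32 + 2 × 5 = 586.
Non-drop label index = 585171 + 586 = 585757; at 30 labels/s that is 05:25:25:07, i.e. DF 05:25:25;07.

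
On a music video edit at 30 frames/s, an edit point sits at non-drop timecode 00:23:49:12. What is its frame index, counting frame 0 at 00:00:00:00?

Total seconds to the label: (0 × 3600 + 23 × 60 + 49) = 1429.
Frame index = 1429 × 30 + 12 = 42882.

42882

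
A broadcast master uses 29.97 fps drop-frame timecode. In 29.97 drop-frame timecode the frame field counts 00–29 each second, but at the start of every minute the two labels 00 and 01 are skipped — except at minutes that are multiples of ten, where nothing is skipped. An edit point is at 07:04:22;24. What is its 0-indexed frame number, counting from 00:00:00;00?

As if non-drop at 30 labels/s: (7 × 3600 + 4 × 60 + 22) × 30 + 24 = 763884.
Minute boundaries passed: 424; those not divisible by 10: 424 − 42 = 382; dropped labels = 2 × 382 = 764.
Actual frame index = 763884 − 764 = 763120.

763120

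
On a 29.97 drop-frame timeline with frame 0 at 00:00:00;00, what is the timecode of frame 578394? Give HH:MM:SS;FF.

Ten DF minutes hold 17982 frames, so frame 578394 lies in block 32 (frames 575424–593405) with 2970 frames into that block.
The block's first minute is 1800 frames and the rest 1798 each; 2970 frames reaches minute 1, so 32 × 18 + 1 × 2 = 578 labels have been skipped so far.
Adding those back, label number 578394 + 578 = 578972 at 30 labels/s is 19299 s + 2 f = 5 h 21 min 39 s frame 2, i.e. 05:21:39;02.

05:21:39;02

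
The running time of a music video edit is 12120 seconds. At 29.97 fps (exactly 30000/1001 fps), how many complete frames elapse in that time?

Frames = 12120 × 30000/1001 = 363600000/1001 ≈ 363236.7632.
Complete frames: 363236.

363236 frames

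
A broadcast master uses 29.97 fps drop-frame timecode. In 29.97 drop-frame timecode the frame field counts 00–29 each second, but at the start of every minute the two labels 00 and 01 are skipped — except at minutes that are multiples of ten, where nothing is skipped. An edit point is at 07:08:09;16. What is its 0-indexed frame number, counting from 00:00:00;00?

769914

As if non-drop at 30 labels/s: (7 × 3600 + 8 × 60 + 9) × 30 + 16 = 770686.
Minute boundaries passed: 428; those not divisible by 10: 428 − 42 = 386; dropped labels = 2 × 386 = 772.
Actual frame index = 770686 − 772 = 769914.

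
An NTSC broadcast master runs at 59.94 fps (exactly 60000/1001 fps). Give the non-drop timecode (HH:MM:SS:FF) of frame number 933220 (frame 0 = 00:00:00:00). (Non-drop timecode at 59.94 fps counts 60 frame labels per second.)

04:19:13:40

933220 ÷ 60 = 15553 full seconds, remainder 40 frames.
15553 s = 4 h 19 min 13 s.
Timecode: 04:19:13:40.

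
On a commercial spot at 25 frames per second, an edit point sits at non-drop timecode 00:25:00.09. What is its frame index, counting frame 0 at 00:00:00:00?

Total seconds to the label: (0 × 3600 + 25 × 60 + 0) = 1500.
Frame index = 1500 × 25 + 9 = 37509.

37509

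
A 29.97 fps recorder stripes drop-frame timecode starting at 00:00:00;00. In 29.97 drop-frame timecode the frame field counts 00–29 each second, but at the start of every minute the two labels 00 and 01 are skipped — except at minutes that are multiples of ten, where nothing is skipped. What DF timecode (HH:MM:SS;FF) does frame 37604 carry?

Ten DF minutes hold 17982 frames, so frame 37604 lies in block 2 (frames 35964–53945) with 1640 frames into that block.
The block's first minute is 1800 frames and the rest 1798 each; 1640 frames reaches minute 0, so 2 × 18 + 0 × 2 = 36 labels have been skipped so far.
Adding those back, label number 37604 + 36 = 37640 at 30 labels/s is 1254 s + 20 f = 0 h 20 min 54 s frame 20, i.e. 00:20:54;20.

00:20:54;20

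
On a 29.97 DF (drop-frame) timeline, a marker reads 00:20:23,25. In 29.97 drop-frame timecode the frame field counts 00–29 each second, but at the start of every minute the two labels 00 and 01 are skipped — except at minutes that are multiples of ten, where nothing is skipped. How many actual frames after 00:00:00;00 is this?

36679

As if non-drop at 30 labels/s: (0 × 3600 + 20 × 60 + 23) × 30 + 25 = 36715.
Minute boundaries passed: 20; those not divisible by 10: 20 − 2 = 18; dropped labels = 2 × 18 = 36.
Actual frame index = 36715 − 36 = 36679.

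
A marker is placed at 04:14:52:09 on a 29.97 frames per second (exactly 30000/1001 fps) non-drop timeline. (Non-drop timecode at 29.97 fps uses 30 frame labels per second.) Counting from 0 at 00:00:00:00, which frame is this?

Total seconds to the label: (4 × 3600 + 14 × 60 + 52) = 15292.
Frame index = 15292 × 30 + 9 = 458769.

458769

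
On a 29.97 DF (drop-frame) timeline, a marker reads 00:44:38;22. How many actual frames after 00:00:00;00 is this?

Complete 10-minute blocks: 4, each 17982 frames → 71928.
Remaining 4 whole minutes in the current block: 1800 + 3 × 1798 = 7194 frames.
Within the current minute: 38 × 30 + 22 − 2 = 1160 (labels ;00/;01 skipped at this minute). Total = 71928 + 7194 + 1160 = 80282.

80282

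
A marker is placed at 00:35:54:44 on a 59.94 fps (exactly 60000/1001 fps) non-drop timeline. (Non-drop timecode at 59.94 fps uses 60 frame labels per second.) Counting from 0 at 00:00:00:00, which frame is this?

Total seconds to the label: (0 × 3600 + 35 × 60 + 54) = 2154.
Frame index = 2154 × 60 + 44 = 129284.

frame 129284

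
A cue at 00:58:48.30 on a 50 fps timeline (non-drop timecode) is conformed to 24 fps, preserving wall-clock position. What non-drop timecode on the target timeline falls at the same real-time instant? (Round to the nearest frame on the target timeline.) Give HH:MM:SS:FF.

00:58:48:14

Source frame index: (0×3600 + 58×60 + 48) × 50 + 30 = 176430.
Real time: 176430 / (50) = 17643/5 s.
Target frame: (17643/5) × (24) = 423432/5 ≈ 84686.400 → 84686.
At 24 labels/s: frame 84686 → 00:58:48:14.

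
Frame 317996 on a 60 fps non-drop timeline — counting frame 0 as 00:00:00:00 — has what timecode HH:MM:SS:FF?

317996 ÷ 60 = 5299 full seconds, remainder 56 frames.
5299 s = 1 h 28 min 19 s.
Timecode: 01:28:19:56.

01:28:19:56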